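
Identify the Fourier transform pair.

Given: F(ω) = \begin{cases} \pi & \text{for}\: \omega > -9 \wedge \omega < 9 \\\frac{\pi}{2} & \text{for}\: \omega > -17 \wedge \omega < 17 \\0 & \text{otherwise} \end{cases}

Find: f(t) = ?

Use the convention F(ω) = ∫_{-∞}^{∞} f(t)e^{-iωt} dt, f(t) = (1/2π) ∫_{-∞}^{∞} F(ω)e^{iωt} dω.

f(t) = \frac{\sin{\left(13 t \right)} \cos{\left(4 t \right)}}{t}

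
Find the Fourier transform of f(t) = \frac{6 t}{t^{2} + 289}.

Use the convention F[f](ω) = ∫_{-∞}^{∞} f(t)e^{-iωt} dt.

F(ω) = - 6 i \pi e^{- 17 \left|{\omega}\right|} \operatorname{sign}{\left(\omega \right)}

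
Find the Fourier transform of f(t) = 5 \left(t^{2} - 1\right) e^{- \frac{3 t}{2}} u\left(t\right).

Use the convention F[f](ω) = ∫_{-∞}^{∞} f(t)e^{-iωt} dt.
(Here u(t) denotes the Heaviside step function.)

F(ω) = \frac{10 \left(16 i \omega - \left(2 i \omega + 3\right)^{3} + 24\right)}{\left(2 i \omega + 3\right)^{4}}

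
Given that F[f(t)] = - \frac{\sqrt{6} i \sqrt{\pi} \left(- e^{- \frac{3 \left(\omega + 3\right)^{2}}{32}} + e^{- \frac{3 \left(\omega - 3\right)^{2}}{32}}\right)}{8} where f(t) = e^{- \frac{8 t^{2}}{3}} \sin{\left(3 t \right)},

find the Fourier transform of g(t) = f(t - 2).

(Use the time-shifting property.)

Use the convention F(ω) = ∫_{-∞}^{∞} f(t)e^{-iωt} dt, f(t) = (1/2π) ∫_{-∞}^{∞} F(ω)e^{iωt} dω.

F[g](ω) = \frac{\sqrt{6} i \sqrt{\pi} \left(1 - e^{\frac{9 \omega}{8}}\right) e^{- \frac{3 \omega^{2}}{32} - \frac{9 \omega}{16} - 2 i \omega - \frac{27}{32}}}{8}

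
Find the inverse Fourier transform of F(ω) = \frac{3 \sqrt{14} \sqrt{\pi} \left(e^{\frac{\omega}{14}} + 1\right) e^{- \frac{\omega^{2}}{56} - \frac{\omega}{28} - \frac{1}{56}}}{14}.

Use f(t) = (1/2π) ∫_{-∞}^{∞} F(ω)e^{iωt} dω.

f(t) = 6 e^{- 14 t^{2}} \cos{\left(t \right)}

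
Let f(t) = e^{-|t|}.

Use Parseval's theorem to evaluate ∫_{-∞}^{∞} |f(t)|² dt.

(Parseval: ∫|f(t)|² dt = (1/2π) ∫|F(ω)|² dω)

∫|f(t)|² dt = 1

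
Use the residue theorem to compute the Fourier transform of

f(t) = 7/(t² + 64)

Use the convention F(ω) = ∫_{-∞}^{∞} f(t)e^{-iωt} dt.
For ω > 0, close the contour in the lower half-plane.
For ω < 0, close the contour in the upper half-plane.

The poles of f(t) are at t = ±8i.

Let g(z) = f(z)e^{-iωz}; for large |z| the factor e^{-iωz} decays in the lower half-plane when ω > 0 and in the upper half-plane when ω < 0.

Case ω > 0 (lower half-plane, clockwise contour ⇒ F(ω) = -2πi·ΣRes):
  Res_{z = - 8 i} g(z) = \frac{7 i e^{- 8 \omega}}{16}
  F(ω) = -2πi·ΣRes = \frac{7 \pi e^{- 8 \omega}}{8}

Case ω < 0 (upper half-plane, counterclockwise contour ⇒ F(ω) = +2πi·ΣRes):
  Res_{z = 8 i} g(z) = - \frac{7 i e^{8 \omega}}{16}
  F(ω) = 2πi·ΣRes = \frac{7 \pi e^{8 \omega}}{8}

Both cases combine into a single formula in |ω|:

F(ω) = \frac{7 \pi e^{- 8 \left|{\omega}\right|}}{8}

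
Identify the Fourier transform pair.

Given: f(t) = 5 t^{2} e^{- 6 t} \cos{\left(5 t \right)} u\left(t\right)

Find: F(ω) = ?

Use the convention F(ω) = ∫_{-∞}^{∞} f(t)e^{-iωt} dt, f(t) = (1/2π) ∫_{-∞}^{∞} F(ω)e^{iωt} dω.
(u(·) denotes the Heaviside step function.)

F(ω) = \frac{10 \left(- 75 i \omega + \left(i \omega + 6\right)^{3} - 450\right)}{\left(\left(i \omega + 6\right)^{2} + 25\right)^{3}}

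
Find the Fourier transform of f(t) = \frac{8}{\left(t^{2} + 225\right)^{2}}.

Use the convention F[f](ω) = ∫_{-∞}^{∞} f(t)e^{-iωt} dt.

F(ω) = \frac{4 \pi \left(15 \left|{\omega}\right| + 1\right) e^{- 15 \left|{\omega}\right|}}{3375}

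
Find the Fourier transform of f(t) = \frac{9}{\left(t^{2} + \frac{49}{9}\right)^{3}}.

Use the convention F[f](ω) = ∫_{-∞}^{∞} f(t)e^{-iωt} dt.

F(ω) = \frac{243 \pi \left(49 \omega^{2} + 63 \left|{\omega}\right| + 27\right) e^{- \frac{7 \left|{\omega}\right|}{3}}}{134456}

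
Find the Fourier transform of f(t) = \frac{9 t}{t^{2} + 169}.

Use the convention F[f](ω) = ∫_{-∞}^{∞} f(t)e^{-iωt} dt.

F(ω) = - 9 i \pi e^{- 13 \left|{\omega}\right|} \operatorname{sign}{\left(\omega \right)}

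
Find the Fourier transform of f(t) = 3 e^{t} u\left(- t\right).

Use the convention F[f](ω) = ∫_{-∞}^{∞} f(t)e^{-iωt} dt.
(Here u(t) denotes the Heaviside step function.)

F(ω) = \frac{3 i}{\omega + i}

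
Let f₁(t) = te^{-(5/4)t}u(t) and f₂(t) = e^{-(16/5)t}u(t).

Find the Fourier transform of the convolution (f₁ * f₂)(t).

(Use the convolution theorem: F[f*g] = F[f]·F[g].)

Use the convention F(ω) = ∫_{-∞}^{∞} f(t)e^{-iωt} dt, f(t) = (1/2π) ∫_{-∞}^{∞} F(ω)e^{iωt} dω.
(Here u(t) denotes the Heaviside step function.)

F[f₁*f₂](ω) = \frac{80}{\left(4 i \omega + 5\right)^{2} \left(5 i \omega + 16\right)}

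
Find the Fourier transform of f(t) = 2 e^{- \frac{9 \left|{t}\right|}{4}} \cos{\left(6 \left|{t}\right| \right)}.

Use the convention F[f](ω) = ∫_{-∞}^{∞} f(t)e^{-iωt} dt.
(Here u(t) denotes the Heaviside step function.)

F(ω) = \frac{144 \left(16 \omega^{2} + 657\right)}{256 \omega^{4} - 15840 \omega^{2} + 431649}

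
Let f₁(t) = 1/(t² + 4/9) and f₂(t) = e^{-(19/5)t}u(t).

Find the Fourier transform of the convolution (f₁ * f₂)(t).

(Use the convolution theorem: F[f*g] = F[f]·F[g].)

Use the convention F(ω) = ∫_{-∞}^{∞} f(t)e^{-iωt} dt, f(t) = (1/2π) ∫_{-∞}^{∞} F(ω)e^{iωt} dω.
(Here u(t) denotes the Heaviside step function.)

F[f₁*f₂](ω) = \frac{15 \pi e^{- \frac{2 \left|{\omega}\right|}{3}}}{2 \left(5 i \omega + 19\right)}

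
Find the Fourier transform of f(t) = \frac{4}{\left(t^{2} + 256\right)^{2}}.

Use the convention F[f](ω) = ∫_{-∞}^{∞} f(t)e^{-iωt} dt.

F(ω) = \frac{\pi \left(16 \left|{\omega}\right| + 1\right) e^{- 16 \left|{\omega}\right|}}{2048}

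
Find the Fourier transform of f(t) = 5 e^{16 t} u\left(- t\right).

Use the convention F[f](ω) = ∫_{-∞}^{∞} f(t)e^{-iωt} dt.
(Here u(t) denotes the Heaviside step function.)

F(ω) = - \frac{5}{i \omega - 16}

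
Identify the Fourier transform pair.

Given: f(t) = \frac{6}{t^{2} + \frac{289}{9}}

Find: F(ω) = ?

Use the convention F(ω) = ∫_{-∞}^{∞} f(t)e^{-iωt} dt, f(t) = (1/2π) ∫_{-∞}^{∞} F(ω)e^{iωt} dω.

F(ω) = \frac{18 \pi e^{- \frac{17 \left|{\omega}\right|}{3}}}{17}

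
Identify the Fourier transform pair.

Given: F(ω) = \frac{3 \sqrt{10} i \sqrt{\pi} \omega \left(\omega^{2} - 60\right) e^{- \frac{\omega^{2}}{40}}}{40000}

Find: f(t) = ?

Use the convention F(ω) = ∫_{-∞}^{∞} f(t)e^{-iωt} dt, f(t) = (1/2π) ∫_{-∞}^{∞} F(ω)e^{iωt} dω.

f(t) = 6 t^{3} e^{- 10 t^{2}}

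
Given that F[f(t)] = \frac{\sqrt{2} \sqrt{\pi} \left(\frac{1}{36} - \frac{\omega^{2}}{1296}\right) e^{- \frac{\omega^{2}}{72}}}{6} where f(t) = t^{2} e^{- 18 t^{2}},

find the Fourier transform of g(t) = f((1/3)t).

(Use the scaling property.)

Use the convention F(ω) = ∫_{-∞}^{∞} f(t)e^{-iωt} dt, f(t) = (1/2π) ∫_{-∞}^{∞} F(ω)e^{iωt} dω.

F[g](ω) = \frac{\sqrt{2} \sqrt{\pi} \left(4 - \omega^{2}\right) e^{- \frac{\omega^{2}}{8}}}{288}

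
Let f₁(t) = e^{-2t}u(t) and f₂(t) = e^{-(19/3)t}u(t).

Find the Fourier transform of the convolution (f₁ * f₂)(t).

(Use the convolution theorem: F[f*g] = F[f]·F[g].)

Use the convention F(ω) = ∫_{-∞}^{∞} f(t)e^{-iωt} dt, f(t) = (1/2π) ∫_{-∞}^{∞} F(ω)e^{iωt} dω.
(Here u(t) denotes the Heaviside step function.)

F[f₁*f₂](ω) = \frac{3}{\left(i \omega + 2\right) \left(3 i \omega + 19\right)}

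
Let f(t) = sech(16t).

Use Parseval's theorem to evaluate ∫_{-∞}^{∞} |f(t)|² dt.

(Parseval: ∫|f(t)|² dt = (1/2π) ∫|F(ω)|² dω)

∫|f(t)|² dt = \frac{1}{8}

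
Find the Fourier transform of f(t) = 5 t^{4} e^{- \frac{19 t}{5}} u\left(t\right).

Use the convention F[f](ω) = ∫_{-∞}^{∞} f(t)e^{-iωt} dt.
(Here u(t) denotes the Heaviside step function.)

F(ω) = \frac{375000}{\left(5 i \omega + 19\right)^{5}}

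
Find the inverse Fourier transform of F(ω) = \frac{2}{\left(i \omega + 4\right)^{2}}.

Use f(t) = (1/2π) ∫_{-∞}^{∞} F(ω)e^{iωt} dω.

f(t) = 2 t e^{- 4 t} u\left(t\right)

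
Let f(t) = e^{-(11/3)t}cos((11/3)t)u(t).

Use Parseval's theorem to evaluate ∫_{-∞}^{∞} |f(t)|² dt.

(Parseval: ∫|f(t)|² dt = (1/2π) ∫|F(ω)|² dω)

∫|f(t)|² dt = \frac{9}{88}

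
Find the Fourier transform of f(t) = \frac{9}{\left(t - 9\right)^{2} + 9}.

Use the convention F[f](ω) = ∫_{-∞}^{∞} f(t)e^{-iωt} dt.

F(ω) = 3 \pi e^{- 9 i \omega - 3 \left|{\omega}\right|}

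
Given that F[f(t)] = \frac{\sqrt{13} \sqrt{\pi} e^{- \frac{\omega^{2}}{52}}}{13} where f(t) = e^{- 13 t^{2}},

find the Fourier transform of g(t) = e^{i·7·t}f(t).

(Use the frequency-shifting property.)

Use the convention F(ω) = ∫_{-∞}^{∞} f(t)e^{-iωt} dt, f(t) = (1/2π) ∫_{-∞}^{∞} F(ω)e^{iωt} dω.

F[g](ω) = \frac{\sqrt{13} \sqrt{\pi} e^{- \frac{\left(\omega - 7\right)^{2}}{52}}}{13}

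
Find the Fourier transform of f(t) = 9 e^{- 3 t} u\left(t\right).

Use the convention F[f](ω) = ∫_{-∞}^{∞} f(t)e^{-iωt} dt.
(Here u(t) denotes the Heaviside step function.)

F(ω) = \frac{9}{i \omega + 3}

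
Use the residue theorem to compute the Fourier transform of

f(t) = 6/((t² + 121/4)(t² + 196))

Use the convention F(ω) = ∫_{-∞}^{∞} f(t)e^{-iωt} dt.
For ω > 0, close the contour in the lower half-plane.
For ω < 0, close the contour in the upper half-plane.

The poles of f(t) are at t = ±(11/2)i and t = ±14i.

Let g(z) = f(z)e^{-iωz}; for large |z| the factor e^{-iωz} decays in the lower half-plane when ω > 0 and in the upper half-plane when ω < 0.

Case ω > 0 (lower half-plane, clockwise contour ⇒ F(ω) = -2πi·ΣRes):
  Res_{z = - \frac{11 i}{2}} g(z) = \frac{8 i e^{- \frac{11 \omega}{2}}}{2431}
  Res_{z = - 14 i} g(z) = - \frac{2 i e^{- 14 \omega}}{1547}
  F(ω) = -2πi·ΣRes = - \frac{4 \pi e^{- 14 \omega}}{1547} + \frac{16 \pi e^{- \frac{11 \omega}{2}}}{2431}

Case ω < 0 (upper half-plane, counterclockwise contour ⇒ F(ω) = +2πi·ΣRes):
  Res_{z = \frac{11 i}{2}} g(z) = - \frac{8 i e^{\frac{11 \omega}{2}}}{2431}
  Res_{z = 14 i} g(z) = \frac{2 i e^{14 \omega}}{1547}
  F(ω) = 2πi·ΣRes = \frac{4 \pi \left(28 e^{\frac{11 \omega}{2}} - 11 e^{14 \omega}\right)}{17017}

Both cases combine into a single formula in |ω|:

F(ω) = - \frac{4 \pi e^{- 14 \left|{\omega}\right|}}{1547} + \frac{16 \pi e^{- \frac{11 \left|{\omega}\right|}{2}}}{2431}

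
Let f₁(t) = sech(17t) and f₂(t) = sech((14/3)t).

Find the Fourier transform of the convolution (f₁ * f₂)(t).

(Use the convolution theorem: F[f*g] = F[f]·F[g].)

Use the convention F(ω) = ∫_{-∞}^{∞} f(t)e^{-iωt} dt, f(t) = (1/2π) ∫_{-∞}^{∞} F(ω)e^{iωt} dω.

F[f₁*f₂](ω) = \frac{3 \pi^{2}}{238 \cosh{\left(\frac{\pi \omega}{34} \right)} \cosh{\left(\frac{3 \pi \omega}{28} \right)}}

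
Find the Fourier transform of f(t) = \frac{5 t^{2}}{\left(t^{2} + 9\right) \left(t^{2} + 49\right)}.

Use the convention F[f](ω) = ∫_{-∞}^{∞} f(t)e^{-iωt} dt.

F(ω) = \frac{\pi \left(7 - 3 e^{4 \left|{\omega}\right|}\right) e^{- 7 \left|{\omega}\right|}}{8}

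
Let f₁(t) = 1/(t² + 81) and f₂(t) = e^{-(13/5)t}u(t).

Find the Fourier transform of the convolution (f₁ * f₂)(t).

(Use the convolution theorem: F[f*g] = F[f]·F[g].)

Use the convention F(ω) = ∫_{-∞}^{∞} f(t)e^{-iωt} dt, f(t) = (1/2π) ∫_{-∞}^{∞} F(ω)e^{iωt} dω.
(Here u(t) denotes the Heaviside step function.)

F[f₁*f₂](ω) = \frac{5 \pi e^{- 9 \left|{\omega}\right|}}{9 \left(5 i \omega + 13\right)}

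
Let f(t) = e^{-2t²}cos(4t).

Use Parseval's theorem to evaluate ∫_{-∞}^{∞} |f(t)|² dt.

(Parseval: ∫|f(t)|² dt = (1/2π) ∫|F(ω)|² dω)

∫|f(t)|² dt = \frac{\sqrt{\pi} \left(1 + e^{4}\right)}{4 e^{4}}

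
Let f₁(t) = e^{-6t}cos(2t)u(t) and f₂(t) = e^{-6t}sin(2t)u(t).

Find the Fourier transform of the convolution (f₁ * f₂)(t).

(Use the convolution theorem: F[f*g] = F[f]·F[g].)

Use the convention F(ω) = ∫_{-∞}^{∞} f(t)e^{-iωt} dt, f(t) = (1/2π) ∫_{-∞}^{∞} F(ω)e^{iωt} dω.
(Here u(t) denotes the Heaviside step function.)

F[f₁*f₂](ω) = \frac{2 \left(i \omega + 6\right)}{\left(\left(i \omega + 6\right)^{2} + 4\right)^{2}}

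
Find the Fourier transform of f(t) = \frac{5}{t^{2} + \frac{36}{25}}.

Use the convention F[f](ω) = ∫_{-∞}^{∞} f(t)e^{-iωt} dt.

F(ω) = \frac{25 \pi e^{- \frac{6 \left|{\omega}\right|}{5}}}{6}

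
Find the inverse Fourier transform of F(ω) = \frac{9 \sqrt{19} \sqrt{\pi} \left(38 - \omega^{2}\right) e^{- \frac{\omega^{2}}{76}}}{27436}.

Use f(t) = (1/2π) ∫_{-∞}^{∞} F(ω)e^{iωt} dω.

f(t) = 9 t^{2} e^{- 19 t^{2}}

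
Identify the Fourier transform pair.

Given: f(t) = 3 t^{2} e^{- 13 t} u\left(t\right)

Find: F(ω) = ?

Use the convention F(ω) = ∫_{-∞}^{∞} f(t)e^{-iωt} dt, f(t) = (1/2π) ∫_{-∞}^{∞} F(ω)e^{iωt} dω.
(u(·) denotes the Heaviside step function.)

F(ω) = \frac{6}{\left(i \omega + 13\right)^{3}}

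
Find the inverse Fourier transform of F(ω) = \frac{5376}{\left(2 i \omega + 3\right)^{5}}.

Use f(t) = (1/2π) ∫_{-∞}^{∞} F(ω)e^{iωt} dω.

f(t) = 7 t^{4} e^{- \frac{3 t}{2}} u\left(t\right)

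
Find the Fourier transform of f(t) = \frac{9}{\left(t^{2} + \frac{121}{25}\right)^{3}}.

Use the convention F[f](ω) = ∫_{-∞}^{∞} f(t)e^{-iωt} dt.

F(ω) = \frac{1125 \pi \left(121 \omega^{2} + 165 \left|{\omega}\right| + 75\right) e^{- \frac{11 \left|{\omega}\right|}{5}}}{1288408}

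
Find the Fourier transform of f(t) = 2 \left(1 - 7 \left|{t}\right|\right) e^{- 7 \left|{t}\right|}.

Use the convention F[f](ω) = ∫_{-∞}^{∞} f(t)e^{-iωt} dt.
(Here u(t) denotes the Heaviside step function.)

F(ω) = \frac{56 \omega^{2}}{\left(\omega^{2} + 49\right)^{2}}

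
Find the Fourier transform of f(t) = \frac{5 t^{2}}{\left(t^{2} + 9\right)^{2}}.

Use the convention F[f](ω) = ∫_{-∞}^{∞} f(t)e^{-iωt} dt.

F(ω) = \frac{5 \pi \left(1 - 3 \left|{\omega}\right|\right) e^{- 3 \left|{\omega}\right|}}{6}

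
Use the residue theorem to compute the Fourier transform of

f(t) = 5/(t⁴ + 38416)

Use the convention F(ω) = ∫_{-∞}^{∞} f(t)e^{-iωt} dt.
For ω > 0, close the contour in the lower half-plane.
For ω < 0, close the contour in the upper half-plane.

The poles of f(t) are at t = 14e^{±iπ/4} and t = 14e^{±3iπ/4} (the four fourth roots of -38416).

Let g(z) = f(z)e^{-iωz}; for large |z| the factor e^{-iωz} decays in the lower half-plane when ω > 0 and in the upper half-plane when ω < 0.

Case ω > 0 (lower half-plane, clockwise contour ⇒ F(ω) = -2πi·ΣRes):
  Res_{z = - 7 \sqrt{2} - 7 \sqrt{2} i} g(z) = \frac{5 \sqrt{2} i \left(1 - i\right) e^{7 \sqrt{2} \omega \left(-1 + i\right)}}{21952}
  Res_{z = 7 \sqrt{2} - 7 \sqrt{2} i} g(z) = \frac{5 \sqrt{2} i \left(1 + i\right) e^{- 7 \sqrt{2} \omega \left(1 + i\right)}}{21952}
  F(ω) = -2πi·ΣRes = \frac{5 \sqrt{2} \pi \left(1 - i\right) \left(e^{14 \sqrt{2} i \omega} + i\right) e^{- 7 \sqrt{2} \omega \left(1 + i\right)}}{10976} = \frac{5 \pi e^{- 7 \sqrt{2} \omega} \sin{\left(7 \sqrt{2} \omega + \frac{\pi}{4} \right)}}{2744}

Case ω < 0 (upper half-plane, counterclockwise contour ⇒ F(ω) = +2πi·ΣRes):
  Res_{z = 7 \sqrt{2} + 7 \sqrt{2} i} g(z) = \frac{5 \sqrt{2} i \left(-1 + i\right) e^{7 \sqrt{2} \omega \left(1 - i\right)}}{21952}
  Res_{z = - 7 \sqrt{2} + 7 \sqrt{2} i} g(z) = \frac{5 \sqrt{2} \left(1 - i\right) e^{7 \sqrt{2} \omega \left(1 + i\right)}}{21952}
  F(ω) = 2πi·ΣRes = - \frac{5 \sqrt{2} i \pi \left(i \left(1 - i\right) e^{7 \sqrt{2} \omega \left(1 - i\right)} - \left(1 - i\right) e^{7 \sqrt{2} \omega \left(1 + i\right)}\right)}{10976} = \frac{5 \pi e^{7 \sqrt{2} \omega} \cos{\left(7 \sqrt{2} \omega + \frac{\pi}{4} \right)}}{2744}

Both cases combine into a single formula in |ω|:

F(ω) = \frac{5 \pi e^{- 7 \sqrt{2} \left|{\omega}\right|} \sin{\left(7 \sqrt{2} \left|{\omega}\right| + \frac{\pi}{4} \right)}}{2744}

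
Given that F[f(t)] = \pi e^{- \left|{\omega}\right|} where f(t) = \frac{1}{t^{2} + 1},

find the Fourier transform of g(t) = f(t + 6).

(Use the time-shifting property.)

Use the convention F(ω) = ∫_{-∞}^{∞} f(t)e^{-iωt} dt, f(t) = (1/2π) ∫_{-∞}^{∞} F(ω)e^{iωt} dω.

F[g](ω) = \pi e^{6 i \omega - \left|{\omega}\right|}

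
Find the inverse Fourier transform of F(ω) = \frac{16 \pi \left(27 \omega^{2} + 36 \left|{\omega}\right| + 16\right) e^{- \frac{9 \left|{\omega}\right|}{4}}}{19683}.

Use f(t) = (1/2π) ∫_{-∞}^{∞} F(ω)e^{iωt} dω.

f(t) = \frac{2}{\left(t^{2} + \frac{81}{16}\right)^{3}}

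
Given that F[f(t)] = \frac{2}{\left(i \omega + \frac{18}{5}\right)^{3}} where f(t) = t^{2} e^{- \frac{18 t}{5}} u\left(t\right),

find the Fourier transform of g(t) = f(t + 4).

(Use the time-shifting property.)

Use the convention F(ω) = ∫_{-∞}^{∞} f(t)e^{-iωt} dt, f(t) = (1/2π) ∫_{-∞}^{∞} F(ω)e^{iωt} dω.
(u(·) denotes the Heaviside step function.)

F[g](ω) = \frac{250 e^{4 i \omega}}{\left(5 i \omega + 18\right)^{3}}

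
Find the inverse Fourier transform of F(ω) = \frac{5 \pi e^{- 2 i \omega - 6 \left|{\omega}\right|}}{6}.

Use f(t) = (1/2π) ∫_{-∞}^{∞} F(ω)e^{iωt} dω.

f(t) = \frac{5}{\left(t - 2\right)^{2} + 36}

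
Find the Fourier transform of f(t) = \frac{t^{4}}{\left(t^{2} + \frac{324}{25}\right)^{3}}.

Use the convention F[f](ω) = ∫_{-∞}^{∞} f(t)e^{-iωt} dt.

F(ω) = \frac{\pi \left(108 \omega^{2} - 150 \left|{\omega}\right| + 25\right) e^{- \frac{18 \left|{\omega}\right|}{5}}}{240}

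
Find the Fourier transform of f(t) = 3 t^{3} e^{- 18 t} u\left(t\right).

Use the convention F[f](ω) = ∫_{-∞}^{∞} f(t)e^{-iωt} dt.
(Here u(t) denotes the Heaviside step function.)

F(ω) = \frac{18}{\left(i \omega + 18\right)^{4}}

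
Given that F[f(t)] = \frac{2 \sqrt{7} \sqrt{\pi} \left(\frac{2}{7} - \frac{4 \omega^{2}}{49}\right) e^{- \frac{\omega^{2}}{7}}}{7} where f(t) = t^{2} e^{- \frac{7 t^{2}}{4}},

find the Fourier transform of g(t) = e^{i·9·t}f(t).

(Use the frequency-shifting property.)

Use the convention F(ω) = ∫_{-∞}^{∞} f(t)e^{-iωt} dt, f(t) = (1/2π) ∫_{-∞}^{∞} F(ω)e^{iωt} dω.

F[g](ω) = \frac{4 \sqrt{7} \sqrt{\pi} \left(7 - 2 \left(\omega - 9\right)^{2}\right) e^{- \frac{\left(\omega - 9\right)^{2}}{7}}}{343}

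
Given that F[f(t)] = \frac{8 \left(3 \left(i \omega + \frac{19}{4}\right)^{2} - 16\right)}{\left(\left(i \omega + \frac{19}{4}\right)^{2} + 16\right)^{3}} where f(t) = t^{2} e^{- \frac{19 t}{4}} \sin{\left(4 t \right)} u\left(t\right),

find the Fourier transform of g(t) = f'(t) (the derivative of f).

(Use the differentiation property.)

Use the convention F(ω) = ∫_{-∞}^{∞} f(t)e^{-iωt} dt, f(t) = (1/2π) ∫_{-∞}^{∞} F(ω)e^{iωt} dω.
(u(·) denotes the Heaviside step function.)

F[g](ω) = \frac{2048 i \omega \left(3 \left(4 i \omega + 19\right)^{2} - 256\right)}{\left(\left(4 i \omega + 19\right)^{2} + 256\right)^{3}}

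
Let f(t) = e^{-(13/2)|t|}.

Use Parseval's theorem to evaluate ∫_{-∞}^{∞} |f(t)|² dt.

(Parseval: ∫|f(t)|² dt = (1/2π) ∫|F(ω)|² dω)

∫|f(t)|² dt = \frac{2}{13}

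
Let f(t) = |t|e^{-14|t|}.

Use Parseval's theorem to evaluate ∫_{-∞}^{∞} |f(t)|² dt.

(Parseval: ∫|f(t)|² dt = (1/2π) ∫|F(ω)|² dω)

∫|f(t)|² dt = \frac{1}{5488}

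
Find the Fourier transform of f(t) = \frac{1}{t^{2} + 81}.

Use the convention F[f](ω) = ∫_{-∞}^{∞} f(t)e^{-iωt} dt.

F(ω) = \frac{\pi e^{- 9 \left|{\omega}\right|}}{9}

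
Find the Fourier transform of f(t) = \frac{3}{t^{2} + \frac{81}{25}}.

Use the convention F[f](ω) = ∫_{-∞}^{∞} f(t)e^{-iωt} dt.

F(ω) = \frac{5 \pi e^{- \frac{9 \left|{\omega}\right|}{5}}}{3}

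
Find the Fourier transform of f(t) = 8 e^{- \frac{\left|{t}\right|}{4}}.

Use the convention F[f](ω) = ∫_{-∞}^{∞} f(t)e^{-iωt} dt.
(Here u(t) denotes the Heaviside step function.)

F(ω) = \frac{64}{16 \omega^{2} + 1}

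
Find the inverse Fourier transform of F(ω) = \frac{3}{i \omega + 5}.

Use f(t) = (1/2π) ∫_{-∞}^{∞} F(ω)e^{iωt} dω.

f(t) = 3 e^{- 5 t} u\left(t\right)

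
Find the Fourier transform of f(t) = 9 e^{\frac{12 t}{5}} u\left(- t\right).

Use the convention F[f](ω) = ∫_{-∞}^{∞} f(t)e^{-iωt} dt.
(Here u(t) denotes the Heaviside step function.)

F(ω) = - \frac{45}{5 i \omega - 12}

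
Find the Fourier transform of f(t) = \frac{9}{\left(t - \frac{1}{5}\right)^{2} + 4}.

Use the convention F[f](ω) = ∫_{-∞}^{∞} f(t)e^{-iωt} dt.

F(ω) = \frac{9 \pi e^{- \frac{i \omega}{5} - 2 \left|{\omega}\right|}}{2}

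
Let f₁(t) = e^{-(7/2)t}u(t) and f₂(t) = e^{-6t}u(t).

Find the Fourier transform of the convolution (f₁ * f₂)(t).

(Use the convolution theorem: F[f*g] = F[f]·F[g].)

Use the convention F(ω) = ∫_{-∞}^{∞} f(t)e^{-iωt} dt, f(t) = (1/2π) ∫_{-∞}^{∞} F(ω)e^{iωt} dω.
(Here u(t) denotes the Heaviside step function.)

F[f₁*f₂](ω) = \frac{2}{\left(i \omega + 6\right) \left(2 i \omega + 7\right)}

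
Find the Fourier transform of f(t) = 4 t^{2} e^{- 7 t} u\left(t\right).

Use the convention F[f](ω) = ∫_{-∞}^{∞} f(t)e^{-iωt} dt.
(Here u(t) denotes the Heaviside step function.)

F(ω) = \frac{8}{\left(i \omega + 7\right)^{3}}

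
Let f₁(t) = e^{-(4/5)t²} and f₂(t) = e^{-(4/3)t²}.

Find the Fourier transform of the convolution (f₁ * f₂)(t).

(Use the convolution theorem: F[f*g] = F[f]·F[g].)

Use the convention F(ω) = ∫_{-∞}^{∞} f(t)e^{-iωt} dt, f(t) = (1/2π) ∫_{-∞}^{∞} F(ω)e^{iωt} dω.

F[f₁*f₂](ω) = \frac{\sqrt{15} \pi e^{- \frac{\omega^{2}}{2}}}{4}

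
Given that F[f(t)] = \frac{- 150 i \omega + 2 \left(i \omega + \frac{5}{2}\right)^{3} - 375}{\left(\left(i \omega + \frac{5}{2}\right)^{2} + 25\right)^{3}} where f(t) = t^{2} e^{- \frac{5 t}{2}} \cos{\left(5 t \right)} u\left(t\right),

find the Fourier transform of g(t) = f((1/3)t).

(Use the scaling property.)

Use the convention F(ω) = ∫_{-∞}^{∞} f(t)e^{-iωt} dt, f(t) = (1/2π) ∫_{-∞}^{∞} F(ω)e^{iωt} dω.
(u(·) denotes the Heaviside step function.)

F[g](ω) = \frac{48 \left(- 1800 i \omega + \left(6 i \omega + 5\right)^{3} - 1500\right)}{\left(\left(6 i \omega + 5\right)^{2} + 100\right)^{3}}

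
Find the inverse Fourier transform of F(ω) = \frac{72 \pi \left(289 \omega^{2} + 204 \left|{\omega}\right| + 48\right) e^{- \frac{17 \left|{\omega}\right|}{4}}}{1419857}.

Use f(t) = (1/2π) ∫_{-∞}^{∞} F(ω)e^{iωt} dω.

f(t) = \frac{9}{\left(t^{2} + \frac{289}{16}\right)^{3}}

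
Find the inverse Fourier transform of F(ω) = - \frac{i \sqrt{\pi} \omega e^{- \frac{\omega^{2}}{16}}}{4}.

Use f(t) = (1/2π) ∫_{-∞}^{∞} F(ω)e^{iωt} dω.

f(t) = 4 t e^{- 4 t^{2}}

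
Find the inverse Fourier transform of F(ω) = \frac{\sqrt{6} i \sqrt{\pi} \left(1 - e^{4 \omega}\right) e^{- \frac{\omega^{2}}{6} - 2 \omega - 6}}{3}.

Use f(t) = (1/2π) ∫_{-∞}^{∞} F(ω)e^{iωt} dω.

f(t) = 2 e^{- \frac{3 t^{2}}{2}} \sin{\left(6 t \right)}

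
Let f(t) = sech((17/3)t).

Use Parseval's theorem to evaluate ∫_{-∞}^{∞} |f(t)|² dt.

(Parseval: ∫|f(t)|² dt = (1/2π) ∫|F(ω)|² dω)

∫|f(t)|² dt = \frac{6}{17}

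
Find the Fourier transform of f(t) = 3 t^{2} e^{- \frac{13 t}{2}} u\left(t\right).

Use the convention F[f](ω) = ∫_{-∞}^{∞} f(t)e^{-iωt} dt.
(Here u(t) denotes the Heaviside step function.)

F(ω) = \frac{48}{\left(2 i \omega + 13\right)^{3}}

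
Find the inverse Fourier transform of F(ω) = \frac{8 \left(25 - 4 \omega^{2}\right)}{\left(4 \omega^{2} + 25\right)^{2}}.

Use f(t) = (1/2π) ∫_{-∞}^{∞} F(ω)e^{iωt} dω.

f(t) = e^{- \frac{5 \left|{t}\right|}{2}} \left|{t}\right|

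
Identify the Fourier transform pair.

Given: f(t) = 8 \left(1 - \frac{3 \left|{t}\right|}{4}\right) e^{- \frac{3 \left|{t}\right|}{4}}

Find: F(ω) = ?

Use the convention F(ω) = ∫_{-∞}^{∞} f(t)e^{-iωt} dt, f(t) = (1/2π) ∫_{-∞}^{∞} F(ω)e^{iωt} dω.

F(ω) = \frac{6144 \omega^{2}}{\left(16 \omega^{2} + 9\right)^{2}}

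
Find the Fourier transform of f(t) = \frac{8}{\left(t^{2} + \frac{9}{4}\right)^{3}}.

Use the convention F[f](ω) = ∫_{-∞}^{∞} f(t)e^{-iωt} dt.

F(ω) = \frac{8 \pi \left(3 \omega^{2} + 6 \left|{\omega}\right| + 4\right) e^{- \frac{3 \left|{\omega}\right|}{2}}}{81}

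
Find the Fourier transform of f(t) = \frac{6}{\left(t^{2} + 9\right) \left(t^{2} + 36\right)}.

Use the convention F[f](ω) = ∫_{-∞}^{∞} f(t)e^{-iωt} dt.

F(ω) = \frac{\pi \left(2 e^{3 \left|{\omega}\right|} - 1\right) e^{- 6 \left|{\omega}\right|}}{27}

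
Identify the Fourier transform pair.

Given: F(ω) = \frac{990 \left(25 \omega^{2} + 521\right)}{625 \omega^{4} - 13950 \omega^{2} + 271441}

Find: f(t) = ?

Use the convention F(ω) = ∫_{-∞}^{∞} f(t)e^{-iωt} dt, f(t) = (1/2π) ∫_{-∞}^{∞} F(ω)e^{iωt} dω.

f(t) = 9 e^{- \frac{11 \left|{t}\right|}{5}} \cos{\left(4 \left|{t}\right| \right)}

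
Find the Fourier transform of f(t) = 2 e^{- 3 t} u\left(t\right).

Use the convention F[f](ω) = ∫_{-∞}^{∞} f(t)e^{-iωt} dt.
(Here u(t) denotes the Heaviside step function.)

F(ω) = \frac{2}{i \omega + 3}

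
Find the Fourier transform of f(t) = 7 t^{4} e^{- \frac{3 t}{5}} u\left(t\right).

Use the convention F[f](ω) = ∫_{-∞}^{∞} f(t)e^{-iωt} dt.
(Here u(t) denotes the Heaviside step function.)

F(ω) = \frac{525000}{\left(5 i \omega + 3\right)^{5}}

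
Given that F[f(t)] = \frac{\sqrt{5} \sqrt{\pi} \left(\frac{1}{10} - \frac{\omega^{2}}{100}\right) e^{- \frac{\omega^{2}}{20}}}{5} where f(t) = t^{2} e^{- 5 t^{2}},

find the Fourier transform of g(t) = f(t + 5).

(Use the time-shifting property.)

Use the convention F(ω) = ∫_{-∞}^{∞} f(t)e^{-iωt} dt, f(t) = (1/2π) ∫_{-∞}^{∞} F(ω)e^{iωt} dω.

F[g](ω) = \frac{\sqrt{5} \sqrt{\pi} \left(10 - \omega^{2}\right) e^{\frac{\omega \left(- \omega + 100 i\right)}{20}}}{500}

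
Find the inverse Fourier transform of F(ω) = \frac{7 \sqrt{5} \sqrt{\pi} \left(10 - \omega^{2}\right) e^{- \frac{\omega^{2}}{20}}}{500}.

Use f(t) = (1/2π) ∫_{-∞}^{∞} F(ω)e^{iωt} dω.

f(t) = 7 t^{2} e^{- 5 t^{2}}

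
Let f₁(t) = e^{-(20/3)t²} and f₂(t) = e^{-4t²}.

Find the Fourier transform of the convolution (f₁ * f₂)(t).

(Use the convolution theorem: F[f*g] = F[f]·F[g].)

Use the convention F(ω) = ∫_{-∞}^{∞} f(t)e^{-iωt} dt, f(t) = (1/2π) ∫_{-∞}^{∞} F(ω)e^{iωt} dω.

F[f₁*f₂](ω) = \frac{\sqrt{15} \pi e^{- \frac{\omega^{2}}{10}}}{20}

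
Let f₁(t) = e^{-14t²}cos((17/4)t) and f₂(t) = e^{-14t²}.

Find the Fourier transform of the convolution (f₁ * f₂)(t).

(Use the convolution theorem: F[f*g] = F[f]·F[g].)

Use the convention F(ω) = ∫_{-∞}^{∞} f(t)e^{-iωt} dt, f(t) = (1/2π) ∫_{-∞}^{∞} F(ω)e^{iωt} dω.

F[f₁*f₂](ω) = \frac{\pi \left(e^{\frac{17 \omega}{56}} + 1\right) e^{- \frac{\omega^{2}}{28} - \frac{17 \omega}{112} - \frac{289}{896}}}{28}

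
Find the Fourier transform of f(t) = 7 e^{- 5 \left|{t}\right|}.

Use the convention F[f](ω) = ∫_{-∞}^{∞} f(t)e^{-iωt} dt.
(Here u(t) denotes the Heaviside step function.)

F(ω) = \frac{70}{\omega^{2} + 25}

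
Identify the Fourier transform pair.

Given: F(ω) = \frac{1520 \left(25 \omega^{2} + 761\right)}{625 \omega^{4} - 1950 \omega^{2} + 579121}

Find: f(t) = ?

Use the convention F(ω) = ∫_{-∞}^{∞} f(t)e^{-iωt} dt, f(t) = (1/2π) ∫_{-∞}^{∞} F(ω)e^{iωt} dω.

f(t) = 8 e^{- \frac{19 \left|{t}\right|}{5}} \cos{\left(4 t \right)}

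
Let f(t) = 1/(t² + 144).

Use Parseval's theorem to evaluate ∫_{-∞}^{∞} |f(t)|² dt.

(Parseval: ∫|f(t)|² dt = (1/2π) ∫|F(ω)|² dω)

∫|f(t)|² dt = \frac{\pi}{3456}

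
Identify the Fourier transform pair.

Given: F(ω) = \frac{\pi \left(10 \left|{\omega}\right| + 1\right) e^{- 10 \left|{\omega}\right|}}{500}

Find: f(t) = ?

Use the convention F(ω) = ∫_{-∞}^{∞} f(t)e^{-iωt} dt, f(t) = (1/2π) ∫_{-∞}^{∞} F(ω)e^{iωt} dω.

f(t) = \frac{4}{\left(t^{2} + 100\right)^{2}}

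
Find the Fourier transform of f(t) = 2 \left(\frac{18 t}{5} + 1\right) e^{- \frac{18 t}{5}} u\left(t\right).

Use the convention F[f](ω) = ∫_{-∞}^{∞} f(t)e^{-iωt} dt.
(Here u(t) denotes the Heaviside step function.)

F(ω) = \frac{10 \left(- 5 i \omega - 36\right)}{25 \omega^{2} - 180 i \omega - 324}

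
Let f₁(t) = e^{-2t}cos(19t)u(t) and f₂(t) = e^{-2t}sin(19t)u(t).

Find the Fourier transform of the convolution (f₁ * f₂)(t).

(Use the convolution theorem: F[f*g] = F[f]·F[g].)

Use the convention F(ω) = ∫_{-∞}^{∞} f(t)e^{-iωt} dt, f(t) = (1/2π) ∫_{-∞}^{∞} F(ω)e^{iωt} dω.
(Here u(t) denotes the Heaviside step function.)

F[f₁*f₂](ω) = \frac{19 \left(i \omega + 2\right)}{\left(\left(i \omega + 2\right)^{2} + 361\right)^{2}}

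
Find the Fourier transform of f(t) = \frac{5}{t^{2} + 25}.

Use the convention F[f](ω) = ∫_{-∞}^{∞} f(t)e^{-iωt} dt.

F(ω) = \pi e^{- 5 \left|{\omega}\right|}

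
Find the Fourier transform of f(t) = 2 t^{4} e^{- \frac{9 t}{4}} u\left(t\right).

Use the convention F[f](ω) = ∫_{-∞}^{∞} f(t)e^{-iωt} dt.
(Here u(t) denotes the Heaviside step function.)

F(ω) = \frac{49152}{\left(4 i \omega + 9\right)^{5}}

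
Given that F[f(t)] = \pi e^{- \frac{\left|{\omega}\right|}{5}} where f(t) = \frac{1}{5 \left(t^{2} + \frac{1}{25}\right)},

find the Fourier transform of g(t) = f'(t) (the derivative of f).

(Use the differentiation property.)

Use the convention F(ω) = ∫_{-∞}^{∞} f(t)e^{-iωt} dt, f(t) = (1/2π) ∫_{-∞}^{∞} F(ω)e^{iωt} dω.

F[g](ω) = i \pi \omega e^{- \frac{\left|{\omega}\right|}{5}}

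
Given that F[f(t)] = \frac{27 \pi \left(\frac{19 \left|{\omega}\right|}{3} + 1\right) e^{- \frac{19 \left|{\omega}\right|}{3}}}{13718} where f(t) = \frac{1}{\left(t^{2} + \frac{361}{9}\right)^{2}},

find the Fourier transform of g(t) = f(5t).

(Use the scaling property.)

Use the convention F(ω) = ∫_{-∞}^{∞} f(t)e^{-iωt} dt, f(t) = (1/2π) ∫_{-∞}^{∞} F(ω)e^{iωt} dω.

F[g](ω) = \frac{9 \pi \left(19 \left|{\omega}\right| + 15\right) e^{- \frac{19 \left|{\omega}\right|}{15}}}{342950}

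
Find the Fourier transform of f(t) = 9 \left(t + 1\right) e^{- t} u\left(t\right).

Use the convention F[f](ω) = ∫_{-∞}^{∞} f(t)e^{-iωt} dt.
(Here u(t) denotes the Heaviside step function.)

F(ω) = \frac{9 \left(- i \omega - 2\right)}{\omega^{2} - 2 i \omega - 1}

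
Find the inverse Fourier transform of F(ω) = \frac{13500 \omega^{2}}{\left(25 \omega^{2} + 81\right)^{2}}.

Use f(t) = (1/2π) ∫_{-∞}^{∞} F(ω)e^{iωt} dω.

f(t) = 3 \left(1 - \frac{9 \left|{t}\right|}{5}\right) e^{- \frac{9 \left|{t}\right|}{5}}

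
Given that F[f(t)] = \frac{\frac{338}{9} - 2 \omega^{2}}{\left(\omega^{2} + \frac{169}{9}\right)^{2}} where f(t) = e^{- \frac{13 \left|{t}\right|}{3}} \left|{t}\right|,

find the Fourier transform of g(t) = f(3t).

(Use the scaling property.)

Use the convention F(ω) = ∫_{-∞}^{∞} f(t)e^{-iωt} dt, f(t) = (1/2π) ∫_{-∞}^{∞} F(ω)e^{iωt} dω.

F[g](ω) = \frac{6 \left(169 - \omega^{2}\right)}{\left(\omega^{2} + 169\right)^{2}}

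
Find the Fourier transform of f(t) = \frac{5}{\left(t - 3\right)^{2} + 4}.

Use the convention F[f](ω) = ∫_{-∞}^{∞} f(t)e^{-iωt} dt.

F(ω) = \frac{5 \pi e^{- 3 i \omega - 2 \left|{\omega}\right|}}{2}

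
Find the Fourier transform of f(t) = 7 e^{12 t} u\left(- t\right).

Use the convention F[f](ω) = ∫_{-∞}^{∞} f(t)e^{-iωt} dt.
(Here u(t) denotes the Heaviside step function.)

F(ω) = - \frac{7}{i \omega - 12}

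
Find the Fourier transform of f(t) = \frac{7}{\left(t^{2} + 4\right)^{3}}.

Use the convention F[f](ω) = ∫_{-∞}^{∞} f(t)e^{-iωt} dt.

F(ω) = \frac{7 \pi \left(4 \omega^{2} + 6 \left|{\omega}\right| + 3\right) e^{- 2 \left|{\omega}\right|}}{256}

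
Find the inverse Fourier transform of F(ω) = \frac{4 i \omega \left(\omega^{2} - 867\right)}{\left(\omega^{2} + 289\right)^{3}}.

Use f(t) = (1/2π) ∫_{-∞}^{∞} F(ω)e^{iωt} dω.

f(t) = t e^{- 17 \left|{t}\right|} \left|{t}\right|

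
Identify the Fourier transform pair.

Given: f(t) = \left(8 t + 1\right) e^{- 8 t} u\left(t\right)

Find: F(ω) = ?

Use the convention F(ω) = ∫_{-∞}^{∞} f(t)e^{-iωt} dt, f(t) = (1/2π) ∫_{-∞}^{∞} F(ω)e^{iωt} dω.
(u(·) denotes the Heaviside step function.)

F(ω) = \frac{- i \omega - 16}{\omega^{2} - 16 i \omega - 64}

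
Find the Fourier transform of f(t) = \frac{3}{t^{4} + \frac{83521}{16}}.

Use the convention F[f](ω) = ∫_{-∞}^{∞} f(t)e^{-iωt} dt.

F(ω) = \frac{24 \pi e^{- \frac{17 \sqrt{2} \left|{\omega}\right|}{4}} \sin{\left(\frac{17 \sqrt{2} \left|{\omega}\right|}{4} + \frac{\pi}{4} \right)}}{4913}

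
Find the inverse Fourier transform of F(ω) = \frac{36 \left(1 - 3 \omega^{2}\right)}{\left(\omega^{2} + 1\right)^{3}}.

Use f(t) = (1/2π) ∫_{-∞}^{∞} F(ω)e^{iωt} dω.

f(t) = 9 t^{2} e^{- \left|{t}\right|}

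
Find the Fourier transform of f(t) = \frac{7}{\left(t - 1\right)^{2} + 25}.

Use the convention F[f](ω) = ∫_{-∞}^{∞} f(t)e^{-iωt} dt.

F(ω) = \frac{7 \pi e^{- i \omega - 5 \left|{\omega}\right|}}{5}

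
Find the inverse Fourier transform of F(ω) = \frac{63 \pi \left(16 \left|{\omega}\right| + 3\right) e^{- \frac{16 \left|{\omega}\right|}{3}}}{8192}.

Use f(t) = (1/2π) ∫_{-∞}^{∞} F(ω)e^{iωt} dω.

f(t) = \frac{7}{\left(t^{2} + \frac{256}{9}\right)^{2}}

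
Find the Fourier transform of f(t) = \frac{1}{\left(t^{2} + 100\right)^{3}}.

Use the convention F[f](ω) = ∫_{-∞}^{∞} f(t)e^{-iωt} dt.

F(ω) = \frac{\pi \left(100 \omega^{2} + 30 \left|{\omega}\right| + 3\right) e^{- 10 \left|{\omega}\right|}}{800000}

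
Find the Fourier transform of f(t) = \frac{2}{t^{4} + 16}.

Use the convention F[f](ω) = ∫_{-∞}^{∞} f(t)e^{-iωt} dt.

F(ω) = \frac{\pi e^{- \sqrt{2} \left|{\omega}\right|} \sin{\left(\sqrt{2} \left|{\omega}\right| + \frac{\pi}{4} \right)}}{4}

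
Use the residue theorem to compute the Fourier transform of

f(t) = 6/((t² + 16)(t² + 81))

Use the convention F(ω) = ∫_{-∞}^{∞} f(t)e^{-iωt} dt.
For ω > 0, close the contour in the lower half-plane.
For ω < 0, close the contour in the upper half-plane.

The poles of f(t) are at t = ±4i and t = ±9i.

Let g(z) = f(z)e^{-iωz}; for large |z| the factor e^{-iωz} decays in the lower half-plane when ω > 0 and in the upper half-plane when ω < 0.

Case ω > 0 (lower half-plane, clockwise contour ⇒ F(ω) = -2πi·ΣRes):
  Res_{z = - 4 i} g(z) = \frac{3 i e^{- 4 \omega}}{260}
  Res_{z = - 9 i} g(z) = - \frac{i e^{- 9 \omega}}{195}
  F(ω) = -2πi·ΣRes = \frac{\pi \left(9 e^{5 \omega} - 4\right) e^{- 9 \omega}}{390}

Case ω < 0 (upper half-plane, counterclockwise contour ⇒ F(ω) = +2πi·ΣRes):
  Res_{z = 4 i} g(z) = - \frac{3 i e^{4 \omega}}{260}
  Res_{z = 9 i} g(z) = \frac{i e^{9 \omega}}{195}
  F(ω) = 2πi·ΣRes = \frac{\pi \left(9 - 4 e^{5 \omega}\right) e^{4 \omega}}{390}

Both cases combine into a single formula in |ω|:

F(ω) = \frac{\pi \left(9 e^{5 \left|{\omega}\right|} - 4\right) e^{- 9 \left|{\omega}\right|}}{390}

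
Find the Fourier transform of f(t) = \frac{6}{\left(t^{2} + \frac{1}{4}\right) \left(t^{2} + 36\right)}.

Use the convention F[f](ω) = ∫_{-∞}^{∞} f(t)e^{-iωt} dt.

F(ω) = - \frac{4 \pi e^{- 6 \left|{\omega}\right|}}{143} + \frac{48 \pi e^{- \frac{\left|{\omega}\right|}{2}}}{143}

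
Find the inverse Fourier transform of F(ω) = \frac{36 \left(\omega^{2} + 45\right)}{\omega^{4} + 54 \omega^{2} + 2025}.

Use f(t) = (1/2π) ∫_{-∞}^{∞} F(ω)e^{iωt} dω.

f(t) = 3 e^{- 6 \left|{t}\right|} \cos{\left(3 \left|{t}\right| \right)}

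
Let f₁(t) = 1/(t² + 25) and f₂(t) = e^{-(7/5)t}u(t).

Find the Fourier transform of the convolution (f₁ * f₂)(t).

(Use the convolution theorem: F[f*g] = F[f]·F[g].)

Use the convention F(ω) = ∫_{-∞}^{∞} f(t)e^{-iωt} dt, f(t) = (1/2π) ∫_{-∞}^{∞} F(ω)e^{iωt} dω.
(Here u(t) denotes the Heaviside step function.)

F[f₁*f₂](ω) = \frac{\pi e^{- 5 \left|{\omega}\right|}}{5 i \omega + 7}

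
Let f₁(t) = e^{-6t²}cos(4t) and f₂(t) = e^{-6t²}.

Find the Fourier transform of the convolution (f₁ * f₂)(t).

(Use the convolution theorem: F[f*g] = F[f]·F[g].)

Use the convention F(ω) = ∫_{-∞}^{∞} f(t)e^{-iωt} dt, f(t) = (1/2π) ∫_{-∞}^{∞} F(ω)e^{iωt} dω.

F[f₁*f₂](ω) = \frac{\pi \left(e^{\frac{2 \omega}{3}} + 1\right) e^{- \frac{\omega^{2}}{12} - \frac{\omega}{3} - \frac{2}{3}}}{12}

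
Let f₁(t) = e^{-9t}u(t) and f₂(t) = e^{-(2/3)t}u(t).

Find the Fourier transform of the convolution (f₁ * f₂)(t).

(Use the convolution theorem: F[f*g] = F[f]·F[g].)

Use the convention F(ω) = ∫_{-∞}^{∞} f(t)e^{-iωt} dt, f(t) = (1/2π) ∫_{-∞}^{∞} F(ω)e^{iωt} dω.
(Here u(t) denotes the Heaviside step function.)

F[f₁*f₂](ω) = \frac{3}{\left(i \omega + 9\right) \left(3 i \omega + 2\right)}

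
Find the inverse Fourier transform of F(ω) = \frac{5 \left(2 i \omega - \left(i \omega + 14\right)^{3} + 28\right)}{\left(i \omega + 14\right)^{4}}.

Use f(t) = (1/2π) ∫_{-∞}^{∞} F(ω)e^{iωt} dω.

f(t) = 5 \left(t^{2} - 1\right) e^{- 14 t} u\left(t\right)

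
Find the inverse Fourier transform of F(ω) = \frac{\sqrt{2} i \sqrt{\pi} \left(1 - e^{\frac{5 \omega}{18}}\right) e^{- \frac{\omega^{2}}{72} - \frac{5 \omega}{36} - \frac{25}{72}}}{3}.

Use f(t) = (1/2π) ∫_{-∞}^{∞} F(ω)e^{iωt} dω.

f(t) = 4 e^{- 18 t^{2}} \sin{\left(5 t \right)}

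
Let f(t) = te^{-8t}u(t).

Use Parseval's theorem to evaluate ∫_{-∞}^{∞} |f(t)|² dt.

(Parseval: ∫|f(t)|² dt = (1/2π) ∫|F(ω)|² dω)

∫|f(t)|² dt = \frac{1}{2048}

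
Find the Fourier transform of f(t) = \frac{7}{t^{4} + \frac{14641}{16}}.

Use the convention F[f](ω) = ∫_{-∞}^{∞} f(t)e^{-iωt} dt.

F(ω) = \frac{56 \pi e^{- \frac{11 \sqrt{2} \left|{\omega}\right|}{4}} \sin{\left(\frac{11 \sqrt{2} \left|{\omega}\right|}{4} + \frac{\pi}{4} \right)}}{1331}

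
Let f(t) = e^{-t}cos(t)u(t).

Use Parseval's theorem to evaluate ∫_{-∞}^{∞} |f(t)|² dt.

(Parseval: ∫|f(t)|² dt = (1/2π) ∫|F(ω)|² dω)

∫|f(t)|² dt = \frac{3}{8}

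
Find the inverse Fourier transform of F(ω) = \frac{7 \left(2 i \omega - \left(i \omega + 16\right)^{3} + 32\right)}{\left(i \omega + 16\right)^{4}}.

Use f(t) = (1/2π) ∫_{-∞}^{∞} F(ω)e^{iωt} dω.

f(t) = 7 \left(t^{2} - 1\right) e^{- 16 t} u\left(t\right)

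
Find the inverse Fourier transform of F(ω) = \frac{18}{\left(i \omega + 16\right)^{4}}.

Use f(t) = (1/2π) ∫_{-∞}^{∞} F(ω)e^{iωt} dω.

f(t) = 3 t^{3} e^{- 16 t} u\left(t\right)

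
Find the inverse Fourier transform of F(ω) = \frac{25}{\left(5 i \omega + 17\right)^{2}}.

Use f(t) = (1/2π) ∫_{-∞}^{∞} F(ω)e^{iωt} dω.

f(t) = t e^{- \frac{17 t}{5}} u\left(t\right)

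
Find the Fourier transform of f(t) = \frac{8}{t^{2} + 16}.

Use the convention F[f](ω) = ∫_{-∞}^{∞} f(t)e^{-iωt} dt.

F(ω) = 2 \pi e^{- 4 \left|{\omega}\right|}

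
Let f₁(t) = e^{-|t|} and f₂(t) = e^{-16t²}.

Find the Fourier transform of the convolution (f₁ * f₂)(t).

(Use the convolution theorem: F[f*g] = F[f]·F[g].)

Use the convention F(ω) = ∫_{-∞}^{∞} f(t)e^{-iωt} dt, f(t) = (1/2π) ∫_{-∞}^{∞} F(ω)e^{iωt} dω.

F[f₁*f₂](ω) = \frac{\sqrt{\pi} e^{- \frac{\omega^{2}}{64}}}{2 \left(\omega^{2} + 1\right)}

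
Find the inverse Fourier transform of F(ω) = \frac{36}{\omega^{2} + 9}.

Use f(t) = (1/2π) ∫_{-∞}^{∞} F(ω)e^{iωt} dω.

f(t) = 6 e^{- 3 \left|{t}\right|}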